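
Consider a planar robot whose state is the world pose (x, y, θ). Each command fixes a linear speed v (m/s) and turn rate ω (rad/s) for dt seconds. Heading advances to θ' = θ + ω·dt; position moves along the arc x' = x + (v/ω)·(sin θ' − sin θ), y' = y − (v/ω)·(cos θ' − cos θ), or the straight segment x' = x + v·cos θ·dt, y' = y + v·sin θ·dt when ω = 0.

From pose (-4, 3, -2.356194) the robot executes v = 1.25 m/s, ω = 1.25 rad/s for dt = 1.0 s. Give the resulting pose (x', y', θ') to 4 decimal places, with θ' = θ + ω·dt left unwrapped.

θ' = -2.3562 + 1.25·1.0 = -1.1062
R = v/ω = 1.25/1.25 = 1.0000
x' = -4 + 1.0000·(sin -1.1062 − sin -2.3562) = -4.1869
y' = 3 − 1.0000·(cos -1.1062 − cos -2.3562) = 1.8448

(-4.1869, 1.8448, -1.1062)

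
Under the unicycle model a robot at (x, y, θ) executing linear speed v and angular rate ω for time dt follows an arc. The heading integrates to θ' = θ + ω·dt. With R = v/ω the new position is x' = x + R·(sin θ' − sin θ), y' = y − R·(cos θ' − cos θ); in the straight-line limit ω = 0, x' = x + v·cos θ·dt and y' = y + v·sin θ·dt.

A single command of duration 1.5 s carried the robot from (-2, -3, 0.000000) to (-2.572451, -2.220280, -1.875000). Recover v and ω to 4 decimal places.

v = -0.7500, ω = -1.2500

Δθ = -1.875000 − 0.000000 = -1.875000
ω = Δθ/dt = -1.875000/1.5 = -1.2500
R = −Δy/(cos θ' − cos θ) = 0.6000
v = R·ω = 0.6000·-1.2500 = -0.7500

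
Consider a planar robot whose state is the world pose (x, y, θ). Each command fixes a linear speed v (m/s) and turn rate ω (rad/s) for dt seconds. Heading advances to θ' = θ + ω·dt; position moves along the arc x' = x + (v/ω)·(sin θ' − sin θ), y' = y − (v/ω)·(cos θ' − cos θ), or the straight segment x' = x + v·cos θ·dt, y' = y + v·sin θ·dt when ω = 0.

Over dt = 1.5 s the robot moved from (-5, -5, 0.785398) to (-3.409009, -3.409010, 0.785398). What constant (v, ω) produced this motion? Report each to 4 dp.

Δθ = 0.785398 − 0.785398 = 0.000000
ω = Δθ/dt = 0.000000/1.5 = 0.0000
ω = 0 → v = (Δx·cos θ + Δy·sin θ)/dt = 1.5000

v = 1.5000, ω = 0.0000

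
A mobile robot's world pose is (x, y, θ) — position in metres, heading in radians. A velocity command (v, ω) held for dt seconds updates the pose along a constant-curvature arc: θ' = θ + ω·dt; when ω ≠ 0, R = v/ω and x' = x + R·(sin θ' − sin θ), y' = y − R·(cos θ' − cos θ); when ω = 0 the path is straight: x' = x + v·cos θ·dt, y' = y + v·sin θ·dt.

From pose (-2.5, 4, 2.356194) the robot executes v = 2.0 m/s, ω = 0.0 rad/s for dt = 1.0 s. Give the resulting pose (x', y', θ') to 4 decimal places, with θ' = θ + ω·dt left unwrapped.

θ' = 2.3562 + 0.0·1.0 = 2.3562
ω = 0 → straight: x' = -2.5 + 2.0·cos(2.3562)·1.0 = -3.9142
y' = 4 + 2.0·sin(2.3562)·1.0 = 5.4142

(-3.9142, 5.4142, 2.3562)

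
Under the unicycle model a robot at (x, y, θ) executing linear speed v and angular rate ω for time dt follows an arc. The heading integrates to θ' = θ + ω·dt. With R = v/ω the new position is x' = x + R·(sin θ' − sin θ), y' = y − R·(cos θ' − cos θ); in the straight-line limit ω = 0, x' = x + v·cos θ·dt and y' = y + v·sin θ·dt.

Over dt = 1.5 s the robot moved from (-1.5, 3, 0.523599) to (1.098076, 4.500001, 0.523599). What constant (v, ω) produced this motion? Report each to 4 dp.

Δθ = 0.523599 − 0.523599 = 0.000000
ω = Δθ/dt = 0.000000/1.5 = 0.0000
ω = 0 → v = (Δx·cos θ + Δy·sin θ)/dt = 2.0000

v = 2.0000, ω = 0.0000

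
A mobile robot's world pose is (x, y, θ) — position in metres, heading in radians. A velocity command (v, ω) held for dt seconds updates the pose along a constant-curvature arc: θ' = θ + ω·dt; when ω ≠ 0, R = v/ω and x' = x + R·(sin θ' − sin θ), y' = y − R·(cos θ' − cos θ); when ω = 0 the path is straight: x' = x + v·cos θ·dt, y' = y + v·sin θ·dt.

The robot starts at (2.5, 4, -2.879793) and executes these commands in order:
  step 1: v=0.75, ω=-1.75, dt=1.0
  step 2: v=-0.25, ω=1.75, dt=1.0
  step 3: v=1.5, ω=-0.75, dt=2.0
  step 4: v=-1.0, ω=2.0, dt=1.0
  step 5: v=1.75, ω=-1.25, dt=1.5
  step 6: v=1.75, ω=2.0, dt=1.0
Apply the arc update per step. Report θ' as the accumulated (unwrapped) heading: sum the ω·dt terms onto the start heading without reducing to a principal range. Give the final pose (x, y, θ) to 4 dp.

(-3.1344, 5.8936, -2.2548)

step 1: θ'=-4.6298 (R=-0.4286) → pose (1.9620, 4.3786, -4.6298)
step 2: θ'=-2.8798 (R=-0.1429) → pose (2.1413, 4.2524, -2.8798)
step 3: θ'=-4.3798 (R=-2.0000) → pose (-0.2667, 5.5313, -4.3798)
step 4: θ'=-2.3798 (R=-0.5000) → pose (0.5510, 5.3327, -2.3798)
step 5: θ'=-4.2548 (R=-1.4000) → pose (-1.6713, 5.7272, -4.2548)
step 6: θ'=-2.2548 (R=0.8750) → pose (-3.1344, 5.8936, -2.2548)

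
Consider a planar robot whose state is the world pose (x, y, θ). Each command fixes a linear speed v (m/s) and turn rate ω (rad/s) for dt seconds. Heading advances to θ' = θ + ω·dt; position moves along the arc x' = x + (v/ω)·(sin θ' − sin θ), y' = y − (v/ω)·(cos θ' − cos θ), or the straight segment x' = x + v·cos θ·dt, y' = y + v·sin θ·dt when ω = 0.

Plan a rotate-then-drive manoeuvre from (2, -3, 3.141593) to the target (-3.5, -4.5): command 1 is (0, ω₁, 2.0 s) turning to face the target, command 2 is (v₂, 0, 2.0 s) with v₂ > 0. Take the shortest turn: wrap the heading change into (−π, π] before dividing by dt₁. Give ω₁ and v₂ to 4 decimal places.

heading to target = atan2(-4.5−-3, -3.5−2) = -2.8753
Δθ = wrap(-2.8753 − 3.1416) = 0.2663; ω₁ = Δθ/dt₁ = 0.1331
distance = √((-3.5−2)² + (-4.5−-3)²) = 5.7009; v₂ = distance/dt₂ = 2.8504

ω₁ = 0.1331, v₂ = 2.8504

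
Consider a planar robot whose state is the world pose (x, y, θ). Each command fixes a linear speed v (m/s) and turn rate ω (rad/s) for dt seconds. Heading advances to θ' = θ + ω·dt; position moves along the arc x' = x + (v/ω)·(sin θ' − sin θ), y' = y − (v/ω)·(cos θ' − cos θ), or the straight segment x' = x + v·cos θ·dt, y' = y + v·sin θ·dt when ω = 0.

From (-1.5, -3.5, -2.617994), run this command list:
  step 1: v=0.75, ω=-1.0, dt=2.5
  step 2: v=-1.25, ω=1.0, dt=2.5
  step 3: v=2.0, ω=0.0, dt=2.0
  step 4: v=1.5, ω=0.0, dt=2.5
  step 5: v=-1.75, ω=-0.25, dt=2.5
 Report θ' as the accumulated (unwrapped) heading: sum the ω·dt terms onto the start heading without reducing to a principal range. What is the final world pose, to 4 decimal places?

step 1: θ'=-5.1180 (R=-0.7500) → pose (-2.5641, -2.5545, -5.1180)
step 2: θ'=-2.6180 (R=-1.2500) → pose (-0.7906, -4.1303, -2.6180)
step 3: θ'=-2.6180 (straight) → pose (-4.2547, -6.1303, -2.6180)
step 4: θ'=-2.6180 (straight) → pose (-7.5023, -8.0053, -2.6180)
step 5: θ'=-3.2430 (R=7.0000) → pose (-3.2937, -7.1034, -3.2430)

(-3.2937, -7.1034, -3.2430)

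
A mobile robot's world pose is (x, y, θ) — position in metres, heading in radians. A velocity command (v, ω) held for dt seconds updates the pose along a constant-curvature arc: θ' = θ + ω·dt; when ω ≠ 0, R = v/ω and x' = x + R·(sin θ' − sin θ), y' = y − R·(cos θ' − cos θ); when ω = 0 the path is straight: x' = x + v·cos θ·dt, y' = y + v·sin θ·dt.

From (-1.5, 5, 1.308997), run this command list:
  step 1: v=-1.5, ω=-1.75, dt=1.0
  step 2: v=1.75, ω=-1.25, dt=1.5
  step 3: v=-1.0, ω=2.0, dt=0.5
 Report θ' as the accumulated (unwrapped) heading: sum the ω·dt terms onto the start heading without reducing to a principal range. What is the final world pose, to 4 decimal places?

step 1: θ'=-0.4410 (R=0.8571) → pose (-2.6938, 4.4467, -0.4410)
step 2: θ'=-2.3160 (R=-1.4000) → pose (-2.2625, 2.2313, -2.3160)
step 3: θ'=-1.3160 (R=-0.5000) → pose (-2.1461, 2.6964, -1.3160)

(-2.1461, 2.6964, -1.3160)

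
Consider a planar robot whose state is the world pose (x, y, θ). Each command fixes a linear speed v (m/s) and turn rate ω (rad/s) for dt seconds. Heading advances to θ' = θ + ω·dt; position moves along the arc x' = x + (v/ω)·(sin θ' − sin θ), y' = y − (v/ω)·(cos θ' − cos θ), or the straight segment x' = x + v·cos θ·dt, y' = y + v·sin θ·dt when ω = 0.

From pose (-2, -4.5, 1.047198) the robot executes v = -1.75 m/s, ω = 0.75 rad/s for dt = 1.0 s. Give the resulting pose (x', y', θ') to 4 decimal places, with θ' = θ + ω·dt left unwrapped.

θ' = 1.0472 + 0.75·1.0 = 1.7972
R = v/ω = -1.75/0.75 = -2.3333
x' = -2 + -2.3333·(sin 1.7972 − sin 1.0472) = -2.2531
y' = -4.5 − -2.3333·(cos 1.7972 − cos 1.0472) = -6.1904

(-2.2531, -6.1904, 1.7972)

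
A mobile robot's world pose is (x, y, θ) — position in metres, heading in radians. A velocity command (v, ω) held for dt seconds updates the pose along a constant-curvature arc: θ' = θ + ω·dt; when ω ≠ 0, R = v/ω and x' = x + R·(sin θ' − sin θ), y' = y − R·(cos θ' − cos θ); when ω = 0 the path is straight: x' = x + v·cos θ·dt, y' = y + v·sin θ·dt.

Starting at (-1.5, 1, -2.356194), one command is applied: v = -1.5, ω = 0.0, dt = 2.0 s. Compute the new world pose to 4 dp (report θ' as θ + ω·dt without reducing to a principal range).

θ' = -2.3562 + 0.0·2.0 = -2.3562
ω = 0 → straight: x' = -1.5 + -1.5·cos(-2.3562)·2.0 = 0.6213
y' = 1 + -1.5·sin(-2.3562)·2.0 = 3.1213

(0.6213, 3.1213, -2.3562)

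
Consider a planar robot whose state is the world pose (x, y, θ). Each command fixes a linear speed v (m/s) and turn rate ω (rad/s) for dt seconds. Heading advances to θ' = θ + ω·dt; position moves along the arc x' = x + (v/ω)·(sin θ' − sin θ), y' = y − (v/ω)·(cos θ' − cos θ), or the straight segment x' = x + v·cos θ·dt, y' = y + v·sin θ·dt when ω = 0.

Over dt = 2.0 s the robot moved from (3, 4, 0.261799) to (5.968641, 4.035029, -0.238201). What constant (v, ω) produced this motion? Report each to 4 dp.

v = 1.5000, ω = -0.2500

Δθ = -0.238201 − 0.261799 = -0.500000
ω = Δθ/dt = -0.500000/2.0 = -0.2500
R = Δx/(sin θ' − sin θ) = -6.0000
v = R·ω = -6.0000·-0.2500 = 1.5000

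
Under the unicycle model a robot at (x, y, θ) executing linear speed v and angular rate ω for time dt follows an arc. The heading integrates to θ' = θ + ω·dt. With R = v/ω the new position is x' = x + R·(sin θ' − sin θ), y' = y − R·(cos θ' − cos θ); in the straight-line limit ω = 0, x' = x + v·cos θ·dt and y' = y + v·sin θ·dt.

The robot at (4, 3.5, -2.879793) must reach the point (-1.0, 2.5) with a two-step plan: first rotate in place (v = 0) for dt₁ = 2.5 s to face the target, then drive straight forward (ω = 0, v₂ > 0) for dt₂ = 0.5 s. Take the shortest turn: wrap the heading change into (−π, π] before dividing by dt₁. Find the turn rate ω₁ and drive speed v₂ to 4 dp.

ω₁ = -0.0258, v₂ = 10.1980

heading to target = atan2(2.5−3.5, -1−4) = -2.9442
Δθ = wrap(-2.9442 − -2.8798) = -0.0644; ω₁ = Δθ/dt₁ = -0.0258
distance = √((-1−4)² + (2.5−3.5)²) = 5.0990; v₂ = distance/dt₂ = 10.1980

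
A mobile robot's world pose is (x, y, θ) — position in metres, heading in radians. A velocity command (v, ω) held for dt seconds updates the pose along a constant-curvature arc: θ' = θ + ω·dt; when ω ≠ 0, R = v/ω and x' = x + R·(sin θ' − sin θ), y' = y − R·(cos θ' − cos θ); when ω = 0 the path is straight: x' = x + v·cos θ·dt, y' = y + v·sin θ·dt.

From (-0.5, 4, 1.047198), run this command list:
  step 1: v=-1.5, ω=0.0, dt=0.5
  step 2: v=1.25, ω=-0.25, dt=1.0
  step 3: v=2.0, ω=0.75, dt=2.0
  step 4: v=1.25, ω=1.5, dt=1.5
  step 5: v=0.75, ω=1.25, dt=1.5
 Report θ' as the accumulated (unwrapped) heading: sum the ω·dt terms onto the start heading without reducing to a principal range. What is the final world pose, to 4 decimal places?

(-0.8061, 6.8691, 6.4222)

step 1: θ'=1.0472 (straight) → pose (-0.8750, 3.3505, 1.0472)
step 2: θ'=0.7972 (R=-5.0000) → pose (-0.1219, 4.3441, 0.7972)
step 3: θ'=2.2972 (R=2.6667) → pose (-0.0361, 7.9784, 2.2972)
step 4: θ'=4.5472 (R=0.8333) → pose (-1.4811, 7.5620, 4.5472)
step 5: θ'=6.4222 (R=0.6000) → pose (-0.8061, 6.8691, 6.4222)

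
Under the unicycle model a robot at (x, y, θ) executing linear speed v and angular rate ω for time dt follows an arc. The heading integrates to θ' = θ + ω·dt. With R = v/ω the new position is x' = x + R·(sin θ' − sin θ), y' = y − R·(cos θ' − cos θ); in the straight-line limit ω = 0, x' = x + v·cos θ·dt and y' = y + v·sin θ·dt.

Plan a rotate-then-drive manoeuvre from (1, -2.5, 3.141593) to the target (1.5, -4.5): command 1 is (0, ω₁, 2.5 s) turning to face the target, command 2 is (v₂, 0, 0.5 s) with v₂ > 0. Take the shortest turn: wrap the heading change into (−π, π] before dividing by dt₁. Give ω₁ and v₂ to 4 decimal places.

heading to target = atan2(-4.5−-2.5, 1.5−1) = -1.3258
Δθ = wrap(-1.3258 − 3.1416) = 1.8158; ω₁ = Δθ/dt₁ = 0.7263
distance = √((1.5−1)² + (-4.5−-2.5)²) = 2.0616; v₂ = distance/dt₂ = 4.1231

ω₁ = 0.7263, v₂ = 4.1231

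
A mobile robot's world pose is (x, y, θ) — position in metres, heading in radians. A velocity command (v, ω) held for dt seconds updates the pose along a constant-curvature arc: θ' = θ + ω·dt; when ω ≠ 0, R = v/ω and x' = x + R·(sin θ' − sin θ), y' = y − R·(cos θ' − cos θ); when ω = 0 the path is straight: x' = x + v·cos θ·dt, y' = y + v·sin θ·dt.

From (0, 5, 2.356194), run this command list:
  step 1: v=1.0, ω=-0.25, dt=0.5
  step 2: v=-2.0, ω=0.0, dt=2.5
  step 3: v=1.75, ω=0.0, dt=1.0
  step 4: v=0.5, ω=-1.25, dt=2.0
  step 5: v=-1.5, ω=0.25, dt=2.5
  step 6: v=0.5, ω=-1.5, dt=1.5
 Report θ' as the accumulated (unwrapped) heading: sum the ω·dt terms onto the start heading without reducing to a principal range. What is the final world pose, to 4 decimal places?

(-1.1682, 2.8597, -1.8938)

step 1: θ'=2.2312 (R=-4.0000) → pose (-0.3306, 5.3747, 2.2312)
step 2: θ'=2.2312 (straight) → pose (2.7366, 1.4260, 2.2312)
step 3: θ'=2.2312 (straight) → pose (1.6631, 2.8080, 2.2312)
step 4: θ'=-0.2688 (R=-0.4000) → pose (2.0852, 3.4390, -0.2688)
step 5: θ'=0.3562 (R=-6.0000) → pose (-1.6005, 3.2779, 0.3562)
step 6: θ'=-1.8938 (R=-0.3333) → pose (-1.1682, 2.8597, -1.8938)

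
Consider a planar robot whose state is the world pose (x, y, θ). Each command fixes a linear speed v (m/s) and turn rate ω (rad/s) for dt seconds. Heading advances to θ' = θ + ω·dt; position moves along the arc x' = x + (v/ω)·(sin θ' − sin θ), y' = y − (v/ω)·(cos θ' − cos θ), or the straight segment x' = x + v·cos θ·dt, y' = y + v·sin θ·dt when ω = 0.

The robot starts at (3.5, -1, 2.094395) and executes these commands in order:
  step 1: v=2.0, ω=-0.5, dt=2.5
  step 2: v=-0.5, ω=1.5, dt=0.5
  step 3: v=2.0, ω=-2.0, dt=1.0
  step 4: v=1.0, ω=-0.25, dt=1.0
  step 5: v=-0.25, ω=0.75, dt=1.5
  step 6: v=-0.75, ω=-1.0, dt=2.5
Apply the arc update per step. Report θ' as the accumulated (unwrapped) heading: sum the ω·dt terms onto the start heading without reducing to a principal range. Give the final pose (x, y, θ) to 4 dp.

step 1: θ'=0.8444 (R=-4.0000) → pose (3.9738, 3.6567, 0.8444)
step 2: θ'=1.5944 (R=-0.3333) → pose (3.8898, 3.4275, 1.5944)
step 3: θ'=-0.4056 (R=-1.0000) → pose (5.2841, 4.3699, -0.4056)
step 4: θ'=-0.6556 (R=-4.0000) → pose (6.1443, 3.8652, -0.6556)
step 5: θ'=0.4694 (R=-0.3333) → pose (5.7903, 3.8983, 0.4694)
step 6: θ'=-2.0306 (R=0.7500) → pose (4.7790, 4.9000, -2.0306)

(4.7790, 4.9000, -2.0306)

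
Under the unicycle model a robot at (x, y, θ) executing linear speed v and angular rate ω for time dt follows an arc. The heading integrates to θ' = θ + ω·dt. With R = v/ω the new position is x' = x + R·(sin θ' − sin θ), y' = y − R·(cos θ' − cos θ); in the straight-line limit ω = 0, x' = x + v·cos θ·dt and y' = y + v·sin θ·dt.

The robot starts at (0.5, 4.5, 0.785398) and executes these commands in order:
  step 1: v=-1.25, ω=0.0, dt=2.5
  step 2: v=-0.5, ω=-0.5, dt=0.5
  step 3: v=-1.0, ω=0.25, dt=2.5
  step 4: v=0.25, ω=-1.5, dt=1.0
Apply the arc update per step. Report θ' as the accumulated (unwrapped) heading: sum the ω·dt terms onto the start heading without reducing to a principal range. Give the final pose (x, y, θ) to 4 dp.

step 1: θ'=0.7854 (straight) → pose (-1.7097, 2.2903, 0.7854)
step 2: θ'=0.5354 (R=1.0000) → pose (-1.9066, 2.1373, 0.5354)
step 3: θ'=1.1604 (R=-4.0000) → pose (-3.5337, 0.2930, 1.1604)
step 4: θ'=-0.3396 (R=-0.1667) → pose (-3.3254, 0.3836, -0.3396)

(-3.3254, 0.3836, -0.3396)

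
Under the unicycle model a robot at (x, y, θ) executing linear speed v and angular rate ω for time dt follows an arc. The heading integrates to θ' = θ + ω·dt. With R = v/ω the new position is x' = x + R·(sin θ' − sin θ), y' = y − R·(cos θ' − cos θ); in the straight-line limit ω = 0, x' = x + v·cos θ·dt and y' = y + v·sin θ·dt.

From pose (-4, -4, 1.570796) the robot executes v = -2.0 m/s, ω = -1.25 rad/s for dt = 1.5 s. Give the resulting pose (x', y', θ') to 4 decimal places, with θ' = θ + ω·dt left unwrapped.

θ' = 1.5708 + -1.25·1.5 = -0.3042
R = v/ω = -2.0/-1.25 = 1.6000
x' = -4 + 1.6000·(sin -0.3042 − sin 1.5708) = -6.0793
y' = -4 − 1.6000·(cos -0.3042 − cos 1.5708) = -5.5265

(-6.0793, -5.5265, -0.3042)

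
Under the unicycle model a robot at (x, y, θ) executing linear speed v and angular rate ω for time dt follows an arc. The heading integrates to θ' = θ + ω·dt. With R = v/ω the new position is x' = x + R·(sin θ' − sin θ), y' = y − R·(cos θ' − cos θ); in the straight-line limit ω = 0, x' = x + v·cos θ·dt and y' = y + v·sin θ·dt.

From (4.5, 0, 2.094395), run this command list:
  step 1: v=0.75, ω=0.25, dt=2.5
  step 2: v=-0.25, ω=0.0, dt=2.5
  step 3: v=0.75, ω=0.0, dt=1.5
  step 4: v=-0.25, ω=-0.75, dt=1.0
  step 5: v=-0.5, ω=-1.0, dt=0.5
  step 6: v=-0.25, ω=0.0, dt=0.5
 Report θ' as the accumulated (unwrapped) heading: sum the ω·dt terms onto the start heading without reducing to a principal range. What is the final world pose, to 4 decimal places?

(2.8697, 0.8977, 1.4694)

step 1: θ'=2.7194 (R=3.0000) → pose (3.1312, 1.2366, 2.7194)
step 2: θ'=2.7194 (straight) → pose (3.7013, 0.9805, 2.7194)
step 3: θ'=2.7194 (straight) → pose (2.6751, 1.4415, 2.7194)
step 4: θ'=1.9694 (R=0.3333) → pose (2.8457, 1.2668, 1.9694)
step 5: θ'=1.4694 (R=0.5000) → pose (2.8824, 1.0221, 1.4694)
step 6: θ'=1.4694 (straight) → pose (2.8697, 0.8977, 1.4694)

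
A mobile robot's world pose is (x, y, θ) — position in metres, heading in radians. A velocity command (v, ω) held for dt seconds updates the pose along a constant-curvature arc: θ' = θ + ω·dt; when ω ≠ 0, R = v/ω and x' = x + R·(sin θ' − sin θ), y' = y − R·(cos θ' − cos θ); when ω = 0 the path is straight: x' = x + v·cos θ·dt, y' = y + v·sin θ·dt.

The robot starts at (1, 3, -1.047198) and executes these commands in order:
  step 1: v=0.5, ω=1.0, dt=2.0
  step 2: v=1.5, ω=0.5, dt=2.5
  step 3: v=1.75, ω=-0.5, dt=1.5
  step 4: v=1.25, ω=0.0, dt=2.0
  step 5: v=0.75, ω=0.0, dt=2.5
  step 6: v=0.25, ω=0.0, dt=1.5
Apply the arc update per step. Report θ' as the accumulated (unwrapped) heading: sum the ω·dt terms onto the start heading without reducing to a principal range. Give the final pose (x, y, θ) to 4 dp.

step 1: θ'=0.9528 (R=0.5000) → pose (1.8405, 2.9603, 0.9528)
step 2: θ'=2.2028 (R=3.0000) → pose (1.8159, 6.4708, 2.2028)
step 3: θ'=1.4528 (R=-3.5000) → pose (1.1642, 8.9505, 1.4528)
step 4: θ'=1.4528 (straight) → pose (1.4585, 11.4331, 1.4528)
step 5: θ'=1.4528 (straight) → pose (1.6793, 13.2951, 1.4528)
step 6: θ'=1.4528 (straight) → pose (1.7234, 13.6675, 1.4528)

(1.7234, 13.6675, 1.4528)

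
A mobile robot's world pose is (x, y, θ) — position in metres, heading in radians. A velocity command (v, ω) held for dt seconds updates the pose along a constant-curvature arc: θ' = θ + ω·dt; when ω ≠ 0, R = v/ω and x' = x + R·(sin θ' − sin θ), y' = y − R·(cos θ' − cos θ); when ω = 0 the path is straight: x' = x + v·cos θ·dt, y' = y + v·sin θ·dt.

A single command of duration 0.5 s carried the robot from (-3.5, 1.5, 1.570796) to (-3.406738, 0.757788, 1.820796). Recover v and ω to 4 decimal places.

Δθ = 1.820796 − 1.570796 = 0.250000
ω = Δθ/dt = 0.250000/0.5 = 0.5000
R = −Δy/(cos θ' − cos θ) = -3.0000
v = R·ω = -3.0000·0.5000 = -1.5000

v = -1.5000, ω = 0.5000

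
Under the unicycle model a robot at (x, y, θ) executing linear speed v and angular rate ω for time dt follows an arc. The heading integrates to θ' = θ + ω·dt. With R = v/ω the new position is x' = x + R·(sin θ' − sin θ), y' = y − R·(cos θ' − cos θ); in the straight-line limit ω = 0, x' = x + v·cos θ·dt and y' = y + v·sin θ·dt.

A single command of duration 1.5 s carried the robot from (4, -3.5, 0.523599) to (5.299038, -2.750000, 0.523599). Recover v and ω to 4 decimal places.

v = 1.0000, ω = 0.0000

Δθ = 0.523599 − 0.523599 = 0.000000
ω = Δθ/dt = 0.000000/1.5 = 0.0000
ω = 0 → v = (Δx·cos θ + Δy·sin θ)/dt = 1.0000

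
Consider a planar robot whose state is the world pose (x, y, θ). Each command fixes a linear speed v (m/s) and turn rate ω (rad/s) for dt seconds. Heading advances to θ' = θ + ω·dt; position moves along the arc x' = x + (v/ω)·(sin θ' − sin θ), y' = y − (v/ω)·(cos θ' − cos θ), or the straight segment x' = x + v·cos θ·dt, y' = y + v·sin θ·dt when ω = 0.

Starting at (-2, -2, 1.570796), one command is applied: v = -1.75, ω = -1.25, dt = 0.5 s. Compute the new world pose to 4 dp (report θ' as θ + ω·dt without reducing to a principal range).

(-2.2647, -2.8191, 0.9458)

θ' = 1.5708 + -1.25·0.5 = 0.9458
R = v/ω = -1.75/-1.25 = 1.4000
x' = -2 + 1.4000·(sin 0.9458 − sin 1.5708) = -2.2647
y' = -2 − 1.4000·(cos 0.9458 − cos 1.5708) = -2.8191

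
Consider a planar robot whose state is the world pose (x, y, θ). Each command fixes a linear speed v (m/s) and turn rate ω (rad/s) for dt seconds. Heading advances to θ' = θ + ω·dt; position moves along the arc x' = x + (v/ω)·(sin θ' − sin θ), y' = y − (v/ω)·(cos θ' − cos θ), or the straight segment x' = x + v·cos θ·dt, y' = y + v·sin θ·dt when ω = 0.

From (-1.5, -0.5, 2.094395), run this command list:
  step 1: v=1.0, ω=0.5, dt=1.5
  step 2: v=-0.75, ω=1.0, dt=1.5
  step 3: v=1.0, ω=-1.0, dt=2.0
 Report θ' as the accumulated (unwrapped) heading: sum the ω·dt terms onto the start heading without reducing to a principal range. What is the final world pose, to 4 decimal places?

step 1: θ'=2.8444 (R=2.0000) → pose (-2.6464, 0.4123, 2.8444)
step 2: θ'=4.3444 (R=-0.7500) → pose (-1.7269, 0.8596, 4.3444)
step 3: θ'=2.3444 (R=-1.0000) → pose (-3.3754, 0.5207, 2.3444)

(-3.3754, 0.5207, 2.3444)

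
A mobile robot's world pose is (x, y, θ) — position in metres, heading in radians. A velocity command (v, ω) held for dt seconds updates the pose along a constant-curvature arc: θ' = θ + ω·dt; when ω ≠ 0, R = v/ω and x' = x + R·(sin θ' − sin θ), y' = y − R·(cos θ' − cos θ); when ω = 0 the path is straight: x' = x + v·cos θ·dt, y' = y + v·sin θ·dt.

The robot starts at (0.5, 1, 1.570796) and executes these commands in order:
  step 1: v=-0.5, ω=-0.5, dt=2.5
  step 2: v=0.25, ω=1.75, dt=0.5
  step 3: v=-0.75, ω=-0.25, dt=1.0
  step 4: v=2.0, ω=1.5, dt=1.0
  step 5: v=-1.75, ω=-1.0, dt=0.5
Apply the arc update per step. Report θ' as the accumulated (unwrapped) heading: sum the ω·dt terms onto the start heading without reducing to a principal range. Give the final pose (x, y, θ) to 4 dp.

(-0.1754, 0.5791, 1.9458)

step 1: θ'=0.3208 (R=1.0000) → pose (-0.1847, 0.0510, 0.3208)
step 2: θ'=1.1958 (R=0.1429) → pose (-0.0968, 0.1343, 1.1958)
step 3: θ'=0.9458 (R=3.0000) → pose (-0.4554, -0.5222, 0.9458)
step 4: θ'=2.4458 (R=1.3333) → pose (-0.6820, 1.2813, 2.4458)
step 5: θ'=1.9458 (R=1.7500) → pose (-0.1754, 0.5791, 1.9458)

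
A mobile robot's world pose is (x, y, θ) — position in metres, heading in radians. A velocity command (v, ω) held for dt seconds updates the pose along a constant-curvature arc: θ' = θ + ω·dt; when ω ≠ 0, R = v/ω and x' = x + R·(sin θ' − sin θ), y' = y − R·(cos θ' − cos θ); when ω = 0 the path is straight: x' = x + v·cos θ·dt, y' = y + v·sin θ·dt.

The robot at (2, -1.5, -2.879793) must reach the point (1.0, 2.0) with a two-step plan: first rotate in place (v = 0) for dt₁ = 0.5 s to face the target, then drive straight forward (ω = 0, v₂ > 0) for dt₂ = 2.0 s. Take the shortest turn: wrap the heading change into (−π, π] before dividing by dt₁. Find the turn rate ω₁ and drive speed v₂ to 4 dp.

heading to target = atan2(2−-1.5, 1−2) = 1.8491
Δθ = wrap(1.8491 − -2.8798) = -1.5543; ω₁ = Δθ/dt₁ = -3.1086
distance = √((1−2)² + (2−-1.5)²) = 3.6401; v₂ = distance/dt₂ = 1.8200

ω₁ = -3.1086, v₂ = 1.8200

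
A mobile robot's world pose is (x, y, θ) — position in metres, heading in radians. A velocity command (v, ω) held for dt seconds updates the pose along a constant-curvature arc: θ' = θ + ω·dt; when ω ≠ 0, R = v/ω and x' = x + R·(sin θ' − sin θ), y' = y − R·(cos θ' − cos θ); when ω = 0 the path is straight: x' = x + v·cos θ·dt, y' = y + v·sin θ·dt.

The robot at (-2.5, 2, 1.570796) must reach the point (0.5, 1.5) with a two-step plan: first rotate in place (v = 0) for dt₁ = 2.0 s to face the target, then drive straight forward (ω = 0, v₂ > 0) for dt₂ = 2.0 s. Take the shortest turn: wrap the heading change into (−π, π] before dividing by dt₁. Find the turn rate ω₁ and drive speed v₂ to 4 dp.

ω₁ = -0.8680, v₂ = 1.5207

heading to target = atan2(1.5−2, 0.5−-2.5) = -0.1651
Δθ = wrap(-0.1651 − 1.5708) = -1.7359; ω₁ = Δθ/dt₁ = -0.8680
distance = √((0.5−-2.5)² + (1.5−2)²) = 3.0414; v₂ = distance/dt₂ = 1.5207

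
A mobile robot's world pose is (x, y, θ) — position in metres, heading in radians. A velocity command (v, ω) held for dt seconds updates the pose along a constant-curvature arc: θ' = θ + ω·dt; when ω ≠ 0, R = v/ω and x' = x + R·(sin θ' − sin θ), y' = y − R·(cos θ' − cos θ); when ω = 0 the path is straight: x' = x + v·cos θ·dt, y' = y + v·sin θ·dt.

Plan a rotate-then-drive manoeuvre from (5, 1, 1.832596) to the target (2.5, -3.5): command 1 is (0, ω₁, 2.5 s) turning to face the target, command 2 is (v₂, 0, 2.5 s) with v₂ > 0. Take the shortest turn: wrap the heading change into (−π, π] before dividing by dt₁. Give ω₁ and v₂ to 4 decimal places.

heading to target = atan2(-3.5−1, 2.5−5) = -2.0779
Δθ = wrap(-2.0779 − 1.8326) = 2.3727; ω₁ = Δθ/dt₁ = 0.9491
distance = √((2.5−5)² + (-3.5−1)²) = 5.1478; v₂ = distance/dt₂ = 2.0591

ω₁ = 0.9491, v₂ = 2.0591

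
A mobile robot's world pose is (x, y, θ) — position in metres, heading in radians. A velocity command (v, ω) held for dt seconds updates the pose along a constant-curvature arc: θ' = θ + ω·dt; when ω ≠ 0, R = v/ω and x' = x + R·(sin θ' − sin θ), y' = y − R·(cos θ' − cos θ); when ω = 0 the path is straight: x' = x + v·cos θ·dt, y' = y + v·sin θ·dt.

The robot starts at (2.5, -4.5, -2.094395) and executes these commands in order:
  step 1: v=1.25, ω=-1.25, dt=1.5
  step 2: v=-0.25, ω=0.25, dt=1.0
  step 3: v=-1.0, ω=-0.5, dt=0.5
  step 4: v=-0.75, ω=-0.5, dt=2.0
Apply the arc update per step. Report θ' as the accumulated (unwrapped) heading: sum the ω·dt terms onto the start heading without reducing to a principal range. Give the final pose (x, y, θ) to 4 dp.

step 1: θ'=-3.9694 (R=-1.0000) → pose (0.8975, -4.6765, -3.9694)
step 2: θ'=-3.7194 (R=-1.0000) → pose (1.0878, -4.8377, -3.7194)
step 3: θ'=-3.9694 (R=2.0000) → pose (1.4683, -5.1600, -3.9694)
step 4: θ'=-4.9694 (R=1.5000) → pose (1.8144, -6.5560, -4.9694)

(1.8144, -6.5560, -4.9694)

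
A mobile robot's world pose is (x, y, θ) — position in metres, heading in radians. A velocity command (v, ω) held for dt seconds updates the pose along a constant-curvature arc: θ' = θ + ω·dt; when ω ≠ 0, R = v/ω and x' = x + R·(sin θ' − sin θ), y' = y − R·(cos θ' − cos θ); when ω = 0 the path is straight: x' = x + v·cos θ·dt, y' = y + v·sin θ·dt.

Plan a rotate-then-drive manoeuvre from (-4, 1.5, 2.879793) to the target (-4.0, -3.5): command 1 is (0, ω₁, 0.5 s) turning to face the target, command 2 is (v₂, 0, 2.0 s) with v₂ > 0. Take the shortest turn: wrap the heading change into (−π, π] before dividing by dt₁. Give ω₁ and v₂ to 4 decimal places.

heading to target = atan2(-3.5−1.5, -4−-4) = -1.5708
Δθ = wrap(-1.5708 − 2.8798) = 1.8326; ω₁ = Δθ/dt₁ = 3.6652
distance = √((-4−-4)² + (-3.5−1.5)²) = 5.0000; v₂ = distance/dt₂ = 2.5000

ω₁ = 3.6652, v₂ = 2.5000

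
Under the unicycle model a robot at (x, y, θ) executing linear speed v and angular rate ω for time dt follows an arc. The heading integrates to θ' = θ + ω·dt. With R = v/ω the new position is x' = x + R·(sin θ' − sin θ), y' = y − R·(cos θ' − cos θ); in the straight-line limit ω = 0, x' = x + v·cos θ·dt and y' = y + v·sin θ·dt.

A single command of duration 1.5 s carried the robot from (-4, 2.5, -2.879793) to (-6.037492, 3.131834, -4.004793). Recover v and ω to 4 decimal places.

v = 1.5000, ω = -0.7500

Δθ = -4.004793 − -2.879793 = -1.125000
ω = Δθ/dt = -1.125000/1.5 = -0.7500
R = Δx/(sin θ' − sin θ) = -2.0000
v = R·ω = -2.0000·-0.7500 = 1.5000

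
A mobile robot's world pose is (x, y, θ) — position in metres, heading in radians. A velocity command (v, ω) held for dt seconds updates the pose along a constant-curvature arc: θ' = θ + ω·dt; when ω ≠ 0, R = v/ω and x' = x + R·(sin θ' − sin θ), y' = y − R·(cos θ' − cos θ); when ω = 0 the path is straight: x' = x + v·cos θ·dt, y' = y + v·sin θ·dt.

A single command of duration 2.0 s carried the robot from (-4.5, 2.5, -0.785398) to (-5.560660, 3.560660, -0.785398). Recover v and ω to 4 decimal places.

Δθ = -0.785398 − -0.785398 = 0.000000
ω = Δθ/dt = 0.000000/2.0 = 0.0000
ω = 0 → v = (Δx·cos θ + Δy·sin θ)/dt = -0.7500

v = -0.7500, ω = 0.0000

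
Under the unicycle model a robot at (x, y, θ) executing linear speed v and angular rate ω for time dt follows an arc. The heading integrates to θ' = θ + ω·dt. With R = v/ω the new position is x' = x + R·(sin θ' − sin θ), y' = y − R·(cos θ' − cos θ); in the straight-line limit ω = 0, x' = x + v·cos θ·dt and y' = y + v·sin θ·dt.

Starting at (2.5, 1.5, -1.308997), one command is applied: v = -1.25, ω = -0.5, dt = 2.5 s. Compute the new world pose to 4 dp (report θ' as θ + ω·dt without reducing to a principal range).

θ' = -1.3090 + -0.5·2.5 = -2.5590
R = v/ω = -1.25/-0.5 = 2.5000
x' = 2.5 + 2.5000·(sin -2.5590 − sin -1.3090) = 3.5393
y' = 1.5 − 2.5000·(cos -2.5590 − cos -1.3090) = 4.2346

(3.5393, 4.2346, -2.5590)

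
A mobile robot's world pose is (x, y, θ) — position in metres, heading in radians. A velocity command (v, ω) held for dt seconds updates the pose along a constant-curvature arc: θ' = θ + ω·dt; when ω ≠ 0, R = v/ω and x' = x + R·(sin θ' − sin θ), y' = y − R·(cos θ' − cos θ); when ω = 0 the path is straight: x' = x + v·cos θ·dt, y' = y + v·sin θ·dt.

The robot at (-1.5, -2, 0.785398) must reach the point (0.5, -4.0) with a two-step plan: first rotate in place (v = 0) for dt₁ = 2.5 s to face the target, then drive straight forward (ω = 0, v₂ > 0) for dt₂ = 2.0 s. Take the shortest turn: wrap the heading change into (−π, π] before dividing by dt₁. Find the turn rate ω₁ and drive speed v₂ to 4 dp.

ω₁ = -0.6283, v₂ = 1.4142

heading to target = atan2(-4−-2, 0.5−-1.5) = -0.7854
Δθ = wrap(-0.7854 − 0.7854) = -1.5708; ω₁ = Δθ/dt₁ = -0.6283
distance = √((0.5−-1.5)² + (-4−-2)²) = 2.8284; v₂ = distance/dt₂ = 1.4142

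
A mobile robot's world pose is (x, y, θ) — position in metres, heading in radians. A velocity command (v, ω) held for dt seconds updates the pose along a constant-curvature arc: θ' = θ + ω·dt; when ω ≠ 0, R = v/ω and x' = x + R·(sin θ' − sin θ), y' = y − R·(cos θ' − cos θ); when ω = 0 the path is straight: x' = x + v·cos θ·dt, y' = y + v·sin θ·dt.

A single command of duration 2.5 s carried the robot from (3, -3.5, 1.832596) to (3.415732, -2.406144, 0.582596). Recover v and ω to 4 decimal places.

v = 0.5000, ω = -0.5000

Δθ = 0.582596 − 1.832596 = -1.250000
ω = Δθ/dt = -1.250000/2.5 = -0.5000
R = −Δy/(cos θ' − cos θ) = -1.0000
v = R·ω = -1.0000·-0.5000 = 0.5000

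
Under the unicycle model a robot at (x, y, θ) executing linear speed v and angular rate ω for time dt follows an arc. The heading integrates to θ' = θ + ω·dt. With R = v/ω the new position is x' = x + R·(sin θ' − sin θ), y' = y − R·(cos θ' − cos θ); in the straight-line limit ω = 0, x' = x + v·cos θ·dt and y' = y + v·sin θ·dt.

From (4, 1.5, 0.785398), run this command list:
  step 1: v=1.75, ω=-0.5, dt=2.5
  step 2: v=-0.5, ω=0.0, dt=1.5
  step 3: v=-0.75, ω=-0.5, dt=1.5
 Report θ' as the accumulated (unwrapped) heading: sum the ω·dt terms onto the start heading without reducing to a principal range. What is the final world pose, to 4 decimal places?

(6.6389, 3.3081, -1.2146)

step 1: θ'=-0.4646 (R=-3.5000) → pose (8.0431, 2.1541, -0.4646)
step 2: θ'=-0.4646 (straight) → pose (7.3726, 2.4902, -0.4646)
step 3: θ'=-1.2146 (R=1.5000) → pose (6.6389, 3.3081, -1.2146)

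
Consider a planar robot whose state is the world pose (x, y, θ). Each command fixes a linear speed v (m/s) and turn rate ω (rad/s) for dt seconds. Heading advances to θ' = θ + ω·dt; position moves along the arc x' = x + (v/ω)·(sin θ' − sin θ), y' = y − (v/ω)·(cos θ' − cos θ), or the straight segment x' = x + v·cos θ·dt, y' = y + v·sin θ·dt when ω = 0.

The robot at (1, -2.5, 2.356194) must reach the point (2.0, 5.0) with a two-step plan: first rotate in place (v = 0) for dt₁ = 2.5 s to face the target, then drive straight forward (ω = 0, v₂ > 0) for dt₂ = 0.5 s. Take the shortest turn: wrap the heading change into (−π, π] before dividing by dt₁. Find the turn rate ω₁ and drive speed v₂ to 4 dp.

heading to target = atan2(5−-2.5, 2−1) = 1.4382
Δθ = wrap(1.4382 − 2.3562) = -0.9179; ω₁ = Δθ/dt₁ = -0.3672
distance = √((2−1)² + (5−-2.5)²) = 7.5664; v₂ = distance/dt₂ = 15.1327

ω₁ = -0.3672, v₂ = 15.1327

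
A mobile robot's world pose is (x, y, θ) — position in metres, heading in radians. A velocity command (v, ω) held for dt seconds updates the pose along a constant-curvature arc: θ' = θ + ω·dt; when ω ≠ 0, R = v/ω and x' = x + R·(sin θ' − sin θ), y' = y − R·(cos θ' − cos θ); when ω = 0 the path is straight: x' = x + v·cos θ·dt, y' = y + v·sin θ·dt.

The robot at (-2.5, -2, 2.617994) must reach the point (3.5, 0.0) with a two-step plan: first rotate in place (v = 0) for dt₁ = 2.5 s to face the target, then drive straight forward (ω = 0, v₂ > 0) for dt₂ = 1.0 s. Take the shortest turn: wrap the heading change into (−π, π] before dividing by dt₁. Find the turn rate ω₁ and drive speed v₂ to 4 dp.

heading to target = atan2(0−-2, 3.5−-2.5) = 0.3218
Δθ = wrap(0.3218 − 2.6180) = -2.2962; ω₁ = Δθ/dt₁ = -0.9185
distance = √((3.5−-2.5)² + (0−-2)²) = 6.3246; v₂ = distance/dt₂ = 6.3246

ω₁ = -0.9185, v₂ = 6.3246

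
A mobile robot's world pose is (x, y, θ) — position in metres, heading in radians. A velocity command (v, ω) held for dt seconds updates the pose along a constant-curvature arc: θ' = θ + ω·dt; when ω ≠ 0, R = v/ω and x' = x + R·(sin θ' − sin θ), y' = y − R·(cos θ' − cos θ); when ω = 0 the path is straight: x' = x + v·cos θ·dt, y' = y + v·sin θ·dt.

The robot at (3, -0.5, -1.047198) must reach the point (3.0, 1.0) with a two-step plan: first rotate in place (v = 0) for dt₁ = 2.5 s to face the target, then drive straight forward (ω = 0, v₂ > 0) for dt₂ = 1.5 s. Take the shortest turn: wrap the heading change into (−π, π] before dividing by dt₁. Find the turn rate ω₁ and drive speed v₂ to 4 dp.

ω₁ = 1.0472, v₂ = 1.0000

heading to target = atan2(1−-0.5, 3−3) = 1.5708
Δθ = wrap(1.5708 − -1.0472) = 2.6180; ω₁ = Δθ/dt₁ = 1.0472
distance = √((3−3)² + (1−-0.5)²) = 1.5000; v₂ = distance/dt₂ = 1.0000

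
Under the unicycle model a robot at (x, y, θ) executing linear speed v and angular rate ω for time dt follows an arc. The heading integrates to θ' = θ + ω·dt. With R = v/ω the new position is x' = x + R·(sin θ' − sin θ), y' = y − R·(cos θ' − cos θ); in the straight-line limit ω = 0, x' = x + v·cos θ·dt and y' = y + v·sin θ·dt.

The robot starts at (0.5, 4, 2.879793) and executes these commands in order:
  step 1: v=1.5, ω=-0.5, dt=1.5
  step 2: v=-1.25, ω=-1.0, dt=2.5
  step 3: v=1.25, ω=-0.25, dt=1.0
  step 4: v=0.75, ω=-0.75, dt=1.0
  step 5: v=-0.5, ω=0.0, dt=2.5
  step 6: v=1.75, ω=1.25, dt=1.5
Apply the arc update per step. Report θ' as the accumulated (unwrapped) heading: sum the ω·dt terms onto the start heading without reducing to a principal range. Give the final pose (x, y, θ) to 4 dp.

step 1: θ'=2.1298 (R=-3.0000) → pose (-1.2669, 5.3068, 2.1298)
step 2: θ'=-0.3702 (R=1.2500) → pose (-2.7789, 3.4785, -0.3702)
step 3: θ'=-0.6202 (R=-5.0000) → pose (-1.6819, 2.8861, -0.6202)
step 4: θ'=-1.3702 (R=-1.0000) → pose (-1.2832, 2.2716, -1.3702)
step 5: θ'=-1.3702 (straight) → pose (-1.5322, 3.4965, -1.3702)
step 6: θ'=0.5048 (R=1.4000) → pose (0.5168, 2.5500, 0.5048)

(0.5168, 2.5500, 0.5048)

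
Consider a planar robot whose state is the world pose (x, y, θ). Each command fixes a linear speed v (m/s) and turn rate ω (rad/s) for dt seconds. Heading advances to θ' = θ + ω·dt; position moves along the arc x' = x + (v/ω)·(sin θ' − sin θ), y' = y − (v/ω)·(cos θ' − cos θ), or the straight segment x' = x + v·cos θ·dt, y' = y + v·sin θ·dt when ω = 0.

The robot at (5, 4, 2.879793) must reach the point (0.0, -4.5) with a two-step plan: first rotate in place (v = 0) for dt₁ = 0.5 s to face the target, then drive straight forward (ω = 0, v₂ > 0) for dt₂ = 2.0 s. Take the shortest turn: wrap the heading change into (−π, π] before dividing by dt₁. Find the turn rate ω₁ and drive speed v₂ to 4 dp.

heading to target = atan2(-4.5−4, 0−5) = -2.1025
Δθ = wrap(-2.1025 − 2.8798) = 1.3009; ω₁ = Δθ/dt₁ = 2.6017
distance = √((0−5)² + (-4.5−4)²) = 9.8615; v₂ = distance/dt₂ = 4.9308

ω₁ = 2.6017, v₂ = 4.9308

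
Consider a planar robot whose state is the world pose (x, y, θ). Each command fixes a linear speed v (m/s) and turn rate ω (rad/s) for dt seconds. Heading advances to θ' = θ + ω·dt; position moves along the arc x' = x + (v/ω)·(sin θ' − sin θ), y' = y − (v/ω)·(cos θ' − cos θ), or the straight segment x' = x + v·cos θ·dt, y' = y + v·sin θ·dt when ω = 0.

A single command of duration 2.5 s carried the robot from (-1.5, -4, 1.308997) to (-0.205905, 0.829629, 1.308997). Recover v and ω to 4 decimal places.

Δθ = 1.308997 − 1.308997 = 0.000000
ω = Δθ/dt = 0.000000/2.5 = 0.0000
ω = 0 → v = (Δx·cos θ + Δy·sin θ)/dt = 2.0000

v = 2.0000, ω = 0.0000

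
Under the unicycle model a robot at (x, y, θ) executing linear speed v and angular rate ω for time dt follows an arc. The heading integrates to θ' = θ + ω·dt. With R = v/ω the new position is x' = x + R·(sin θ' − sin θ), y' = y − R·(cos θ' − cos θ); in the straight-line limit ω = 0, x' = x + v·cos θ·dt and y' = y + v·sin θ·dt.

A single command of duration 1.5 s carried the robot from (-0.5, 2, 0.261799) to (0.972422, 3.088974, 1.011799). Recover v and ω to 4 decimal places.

Δθ = 1.011799 − 0.261799 = 0.750000
ω = Δθ/dt = 0.750000/1.5 = 0.5000
R = Δx/(sin θ' − sin θ) = 2.5000
v = R·ω = 2.5000·0.5000 = 1.2500

v = 1.2500, ω = 0.5000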